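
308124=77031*4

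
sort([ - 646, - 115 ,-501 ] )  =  [-646, - 501, - 115 ] 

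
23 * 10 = 230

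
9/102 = 3/34 = 0.09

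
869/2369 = 869/2369 = 0.37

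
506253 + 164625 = 670878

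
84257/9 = 9361 + 8/9  =  9361.89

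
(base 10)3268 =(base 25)55i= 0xcc4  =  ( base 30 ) 3IS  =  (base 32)364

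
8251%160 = 91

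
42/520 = 21/260 = 0.08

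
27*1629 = 43983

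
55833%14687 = 11772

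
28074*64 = 1796736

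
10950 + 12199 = 23149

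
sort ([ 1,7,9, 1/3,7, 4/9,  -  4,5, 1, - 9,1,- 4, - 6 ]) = [ - 9, - 6,  -  4  ,  -  4, 1/3,4/9,1,1, 1, 5  ,  7, 7,9 ] 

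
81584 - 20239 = 61345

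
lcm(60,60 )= 60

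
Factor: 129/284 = 2^(- 2 )*3^1*43^1*71^( - 1)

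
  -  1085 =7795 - 8880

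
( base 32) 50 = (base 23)6M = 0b10100000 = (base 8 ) 240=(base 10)160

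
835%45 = 25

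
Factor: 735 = 3^1*5^1 * 7^2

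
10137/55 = 184 + 17/55 = 184.31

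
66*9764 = 644424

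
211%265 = 211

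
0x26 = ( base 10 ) 38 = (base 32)16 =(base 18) 22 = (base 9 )42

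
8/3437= 8/3437 = 0.00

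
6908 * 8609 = 59470972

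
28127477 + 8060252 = 36187729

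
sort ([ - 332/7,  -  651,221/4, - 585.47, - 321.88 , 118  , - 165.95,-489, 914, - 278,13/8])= [- 651, - 585.47, - 489, - 321.88,  -  278, - 165.95,- 332/7 , 13/8,221/4, 118, 914]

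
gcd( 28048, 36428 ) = 4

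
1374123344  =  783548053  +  590575291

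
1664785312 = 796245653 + 868539659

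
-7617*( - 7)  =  53319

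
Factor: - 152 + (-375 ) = -527 = - 17^1*31^1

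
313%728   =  313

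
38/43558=19/21779=0.00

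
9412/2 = 4706 = 4706.00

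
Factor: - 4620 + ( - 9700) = - 14320 = - 2^4*5^1  *  179^1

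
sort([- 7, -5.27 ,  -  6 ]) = [ - 7, - 6, - 5.27]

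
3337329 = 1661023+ 1676306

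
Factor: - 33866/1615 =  - 2^1 * 5^(  -  1)*7^1*17^ ( - 1 )*19^(-1)*41^1*59^1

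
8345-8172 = 173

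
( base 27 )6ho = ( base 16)12F9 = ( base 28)65d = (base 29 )5me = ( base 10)4857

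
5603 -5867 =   -  264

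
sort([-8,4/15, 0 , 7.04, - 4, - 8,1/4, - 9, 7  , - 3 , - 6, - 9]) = [ - 9, - 9, - 8,-8, - 6,-4, - 3,0,1/4, 4/15, 7,7.04]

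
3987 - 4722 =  - 735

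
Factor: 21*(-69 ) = -1449 =-3^2  *7^1*23^1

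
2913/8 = 364 + 1/8 =364.12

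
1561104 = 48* 32523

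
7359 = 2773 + 4586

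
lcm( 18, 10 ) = 90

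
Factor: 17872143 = 3^1*317^1*18793^1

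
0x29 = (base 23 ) 1i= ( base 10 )41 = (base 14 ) 2d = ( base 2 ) 101001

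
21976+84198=106174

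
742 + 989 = 1731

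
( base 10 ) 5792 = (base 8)13240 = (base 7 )22613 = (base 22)bl6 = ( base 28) 7ao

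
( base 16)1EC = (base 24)kc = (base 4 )13230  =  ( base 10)492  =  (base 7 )1302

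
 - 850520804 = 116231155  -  966751959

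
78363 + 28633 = 106996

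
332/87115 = 332/87115= 0.00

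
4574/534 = 2287/267 = 8.57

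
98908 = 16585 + 82323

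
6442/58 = 3221/29 = 111.07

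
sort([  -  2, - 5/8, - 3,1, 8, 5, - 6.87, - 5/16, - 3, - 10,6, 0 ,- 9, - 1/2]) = [ - 10, - 9, - 6.87 , - 3, - 3, - 2,- 5/8,-1/2, - 5/16,  0,1,5,6, 8]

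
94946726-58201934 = 36744792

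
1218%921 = 297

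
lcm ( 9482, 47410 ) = 47410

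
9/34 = 9/34  =  0.26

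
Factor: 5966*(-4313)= - 2^1*19^2*157^1 * 227^1 = - 25731358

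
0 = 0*19018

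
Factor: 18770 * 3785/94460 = 7104445/9446 = 2^( - 1)*5^1* 757^1 * 1877^1*4723^( - 1 )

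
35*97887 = 3426045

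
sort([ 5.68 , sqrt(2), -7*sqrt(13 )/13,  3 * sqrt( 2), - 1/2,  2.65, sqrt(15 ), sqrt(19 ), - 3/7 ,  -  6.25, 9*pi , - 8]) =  [ - 8,  -  6.25, - 7 * sqrt( 13)/13,-1/2, - 3/7, sqrt( 2),2.65,sqrt( 15 ),3 * sqrt (2 ),sqrt(19), 5.68, 9*pi ] 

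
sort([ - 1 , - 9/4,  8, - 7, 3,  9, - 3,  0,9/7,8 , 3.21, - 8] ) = [ - 8, - 7,-3, - 9/4,-1 , 0, 9/7,3 , 3.21, 8,8,9]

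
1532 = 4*383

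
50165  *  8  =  401320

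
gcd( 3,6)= 3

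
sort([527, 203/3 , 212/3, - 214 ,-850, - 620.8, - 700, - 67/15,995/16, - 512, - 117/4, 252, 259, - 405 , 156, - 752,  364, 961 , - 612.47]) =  [ - 850,  -  752, - 700, - 620.8, - 612.47, - 512, - 405, - 214, - 117/4,-67/15,995/16,203/3 , 212/3, 156,252, 259,364, 527, 961]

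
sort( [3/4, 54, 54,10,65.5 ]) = [ 3/4,10,54,54,65.5]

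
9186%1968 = 1314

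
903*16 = 14448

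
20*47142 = 942840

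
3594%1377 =840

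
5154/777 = 1718/259 = 6.63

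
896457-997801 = - 101344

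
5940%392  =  60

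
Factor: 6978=2^1*3^1*1163^1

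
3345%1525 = 295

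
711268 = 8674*82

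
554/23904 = 277/11952 =0.02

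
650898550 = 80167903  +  570730647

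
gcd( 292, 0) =292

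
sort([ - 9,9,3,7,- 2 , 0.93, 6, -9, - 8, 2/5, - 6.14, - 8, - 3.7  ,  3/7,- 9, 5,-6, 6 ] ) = [ - 9, - 9, - 9, - 8, - 8,  -  6.14, - 6, - 3.7,-2, 2/5, 3/7, 0.93,3, 5, 6  ,  6, 7, 9 ]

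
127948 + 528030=655978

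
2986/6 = 1493/3 = 497.67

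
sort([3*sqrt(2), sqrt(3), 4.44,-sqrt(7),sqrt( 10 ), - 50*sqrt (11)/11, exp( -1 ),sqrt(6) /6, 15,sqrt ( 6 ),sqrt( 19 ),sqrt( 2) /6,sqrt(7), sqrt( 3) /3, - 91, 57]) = [ - 91, - 50*sqrt(11 ) /11,  -  sqrt(7), sqrt(2)/6,exp( - 1),sqrt(6)/6,sqrt(3)/3, sqrt( 3 ), sqrt(6), sqrt(7 ),sqrt(10),3*sqrt(2 ), sqrt ( 19),4.44,15,57 ] 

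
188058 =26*7233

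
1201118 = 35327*34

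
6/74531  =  6/74531 = 0.00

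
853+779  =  1632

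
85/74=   1  +  11/74=1.15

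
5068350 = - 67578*(-75) 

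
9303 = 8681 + 622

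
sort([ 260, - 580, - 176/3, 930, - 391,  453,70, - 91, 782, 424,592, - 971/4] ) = [-580, - 391, - 971/4 , - 91, - 176/3, 70,260, 424, 453,592  ,  782,930] 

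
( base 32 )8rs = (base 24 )fic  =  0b10001101111100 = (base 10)9084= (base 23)h3m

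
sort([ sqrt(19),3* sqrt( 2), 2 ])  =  [2,3*sqrt( 2), sqrt (19 )]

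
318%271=47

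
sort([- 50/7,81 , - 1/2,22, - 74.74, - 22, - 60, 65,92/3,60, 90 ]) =[-74.74, - 60 , - 22, - 50/7,- 1/2,22,92/3, 60,65,81,90 ]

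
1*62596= 62596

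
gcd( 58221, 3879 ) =9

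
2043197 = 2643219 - 600022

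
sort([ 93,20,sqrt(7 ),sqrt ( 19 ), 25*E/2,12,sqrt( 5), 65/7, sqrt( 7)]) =[sqrt (5),sqrt(7),sqrt(7), sqrt (19),65/7,  12, 20,25*E/2,93 ]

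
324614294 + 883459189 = 1208073483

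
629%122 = 19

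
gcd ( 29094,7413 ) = 3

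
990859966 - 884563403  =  106296563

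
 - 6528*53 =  - 345984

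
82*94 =7708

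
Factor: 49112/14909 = 56/17 = 2^3*7^1 * 17^( - 1 ) 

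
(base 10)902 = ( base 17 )321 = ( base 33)rb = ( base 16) 386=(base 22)1j0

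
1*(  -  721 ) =-721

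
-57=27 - 84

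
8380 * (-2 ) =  - 16760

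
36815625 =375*98175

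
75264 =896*84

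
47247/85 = 47247/85= 555.85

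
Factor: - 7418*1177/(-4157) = 8730986/4157 = 2^1*11^1*107^1*3709^1 * 4157^ ( - 1 ) 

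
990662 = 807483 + 183179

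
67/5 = 13  +  2/5=13.40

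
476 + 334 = 810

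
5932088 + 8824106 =14756194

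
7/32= 7/32 = 0.22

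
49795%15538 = 3181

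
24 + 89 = 113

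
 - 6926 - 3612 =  -10538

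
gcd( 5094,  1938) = 6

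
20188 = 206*98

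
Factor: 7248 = 2^4  *3^1*151^1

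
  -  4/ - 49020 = 1/12255= 0.00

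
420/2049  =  140/683 = 0.20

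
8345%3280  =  1785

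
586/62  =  293/31 = 9.45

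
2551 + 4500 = 7051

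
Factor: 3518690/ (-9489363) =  - 2^1*3^( - 1)*5^1*7^2*13^( - 1)*23^( - 1 )*43^1 * 71^ ( - 1 )*149^( - 1)*167^1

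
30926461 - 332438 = 30594023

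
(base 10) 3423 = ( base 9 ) 4623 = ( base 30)3O3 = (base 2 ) 110101011111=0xD5F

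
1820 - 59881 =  - 58061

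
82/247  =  82/247  =  0.33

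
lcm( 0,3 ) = 0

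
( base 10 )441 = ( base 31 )e7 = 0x1B9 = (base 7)1200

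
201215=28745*7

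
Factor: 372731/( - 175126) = -2^( - 1)*7^( - 2) *41^1* 1787^(-1 )*9091^1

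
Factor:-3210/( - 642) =5^1 = 5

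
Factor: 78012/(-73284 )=  -  33/31 = - 3^1*11^1*31^(- 1)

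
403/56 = 403/56 = 7.20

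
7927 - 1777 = 6150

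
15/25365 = 1/1691 = 0.00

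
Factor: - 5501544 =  - 2^3*3^1*41^1*5591^1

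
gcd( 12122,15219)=19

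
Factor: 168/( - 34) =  - 84/17   =  - 2^2*3^1*7^1*17^( - 1 ) 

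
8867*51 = 452217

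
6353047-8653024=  - 2299977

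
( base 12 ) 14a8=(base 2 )100110000000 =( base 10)2432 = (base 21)5AH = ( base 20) 61c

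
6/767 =6/767 =0.01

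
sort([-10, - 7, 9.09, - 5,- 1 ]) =[-10, - 7, - 5, - 1, 9.09] 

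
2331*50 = 116550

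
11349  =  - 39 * ( -291 )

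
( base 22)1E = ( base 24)1c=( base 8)44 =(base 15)26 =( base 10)36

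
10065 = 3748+6317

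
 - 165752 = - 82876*2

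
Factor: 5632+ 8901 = 14533 =14533^1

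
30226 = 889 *34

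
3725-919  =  2806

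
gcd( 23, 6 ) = 1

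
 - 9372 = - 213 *44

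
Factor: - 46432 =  -2^5*1451^1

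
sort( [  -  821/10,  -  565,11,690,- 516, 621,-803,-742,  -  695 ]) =[-803,- 742,-695, - 565 , - 516, - 821/10, 11, 621, 690]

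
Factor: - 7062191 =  - 17^1*43^1*9661^1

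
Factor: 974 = 2^1*487^1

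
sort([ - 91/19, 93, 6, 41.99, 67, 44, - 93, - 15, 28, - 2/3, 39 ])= [-93, - 15, - 91/19, - 2/3,6, 28, 39, 41.99,  44,67, 93 ] 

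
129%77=52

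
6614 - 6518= 96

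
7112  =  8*889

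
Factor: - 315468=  - 2^2*3^3*23^1 * 127^1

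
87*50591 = 4401417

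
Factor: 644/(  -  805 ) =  - 4/5 = -2^2*5^(  -  1 )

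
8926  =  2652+6274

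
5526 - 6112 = - 586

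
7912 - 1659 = 6253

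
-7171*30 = -215130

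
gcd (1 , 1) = 1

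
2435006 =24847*98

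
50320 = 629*80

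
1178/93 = 12 + 2/3= 12.67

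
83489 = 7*11927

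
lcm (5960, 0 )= 0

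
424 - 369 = 55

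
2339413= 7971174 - 5631761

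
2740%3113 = 2740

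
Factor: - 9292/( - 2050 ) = 2^1*5^( - 2) *23^1*41^ ( - 1) * 101^1 = 4646/1025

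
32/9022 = 16/4511=0.00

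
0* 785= 0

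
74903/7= 74903/7=10700.43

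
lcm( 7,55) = 385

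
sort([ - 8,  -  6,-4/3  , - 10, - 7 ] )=[ - 10 , - 8, - 7,-6, - 4/3] 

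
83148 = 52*1599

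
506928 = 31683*16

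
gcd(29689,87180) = 1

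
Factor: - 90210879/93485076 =  -  2^( - 2)*3^1 * 11^1*19^1  *199^1*241^1*7790423^ (-1 ) = - 30070293/31161692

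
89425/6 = 14904+1/6 = 14904.17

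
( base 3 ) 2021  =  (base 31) 1u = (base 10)61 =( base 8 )75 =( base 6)141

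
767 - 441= 326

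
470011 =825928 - 355917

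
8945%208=1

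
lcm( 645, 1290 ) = 1290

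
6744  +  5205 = 11949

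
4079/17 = 4079/17 = 239.94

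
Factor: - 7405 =- 5^1* 1481^1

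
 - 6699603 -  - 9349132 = 2649529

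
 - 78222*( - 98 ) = 7665756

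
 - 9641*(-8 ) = 77128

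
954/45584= 477/22792= 0.02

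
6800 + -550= 6250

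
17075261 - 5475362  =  11599899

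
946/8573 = 946/8573=0.11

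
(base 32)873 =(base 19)1462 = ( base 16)20E3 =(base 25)DBJ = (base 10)8419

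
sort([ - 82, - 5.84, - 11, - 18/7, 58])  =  [ - 82, - 11, - 5.84, - 18/7,58]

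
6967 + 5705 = 12672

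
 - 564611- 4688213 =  - 5252824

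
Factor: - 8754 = -2^1*3^1* 1459^1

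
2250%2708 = 2250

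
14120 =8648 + 5472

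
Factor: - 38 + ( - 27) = -5^1*13^1 = -  65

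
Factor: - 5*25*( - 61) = 7625= 5^3*61^1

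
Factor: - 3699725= - 5^2*83^1*1783^1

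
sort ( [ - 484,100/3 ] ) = [ - 484, 100/3 ] 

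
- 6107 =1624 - 7731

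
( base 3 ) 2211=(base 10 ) 76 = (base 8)114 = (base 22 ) 3a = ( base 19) 40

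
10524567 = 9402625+1121942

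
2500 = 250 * 10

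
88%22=0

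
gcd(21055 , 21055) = 21055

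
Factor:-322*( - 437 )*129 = 18152106 = 2^1*3^1*7^1 * 19^1 *23^2 * 43^1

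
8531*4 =34124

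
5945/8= 5945/8 = 743.12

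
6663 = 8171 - 1508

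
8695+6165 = 14860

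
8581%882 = 643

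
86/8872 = 43/4436 = 0.01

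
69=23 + 46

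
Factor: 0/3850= 0^1 = 0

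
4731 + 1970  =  6701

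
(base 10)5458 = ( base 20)DCI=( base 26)81O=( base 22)B62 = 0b1010101010010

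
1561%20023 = 1561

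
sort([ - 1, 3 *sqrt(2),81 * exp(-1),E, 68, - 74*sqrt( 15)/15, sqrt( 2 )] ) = [ - 74*sqrt( 15) /15, - 1, sqrt( 2),  E, 3 * sqrt(2),81 *exp( - 1),68] 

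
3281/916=3 + 533/916 = 3.58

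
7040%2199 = 443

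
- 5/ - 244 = 5/244 = 0.02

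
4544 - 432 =4112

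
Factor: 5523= 3^1*7^1 * 263^1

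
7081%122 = 5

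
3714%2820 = 894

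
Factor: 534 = 2^1*  3^1*89^1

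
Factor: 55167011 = 31^1 * 53^1*33577^1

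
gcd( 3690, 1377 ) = 9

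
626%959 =626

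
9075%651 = 612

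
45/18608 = 45/18608 = 0.00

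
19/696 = 19/696 = 0.03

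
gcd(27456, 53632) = 64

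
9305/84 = 110  +  65/84 = 110.77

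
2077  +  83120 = 85197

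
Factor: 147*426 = 2^1*3^2*7^2*71^1 = 62622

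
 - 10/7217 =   -  1 + 7207/7217 = - 0.00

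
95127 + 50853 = 145980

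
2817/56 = 50 + 17/56 = 50.30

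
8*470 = 3760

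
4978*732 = 3643896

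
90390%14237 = 4968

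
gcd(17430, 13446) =498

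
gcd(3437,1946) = 7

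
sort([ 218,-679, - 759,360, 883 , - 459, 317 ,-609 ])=[-759,-679, - 609,-459,218,317, 360, 883]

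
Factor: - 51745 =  - 5^1*79^1*131^1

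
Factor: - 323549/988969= - 19^( - 1)*52051^( - 1) * 323549^1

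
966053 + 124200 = 1090253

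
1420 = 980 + 440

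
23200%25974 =23200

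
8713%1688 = 273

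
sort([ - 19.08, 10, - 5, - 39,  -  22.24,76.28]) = [-39, - 22.24, - 19.08, - 5,10,76.28] 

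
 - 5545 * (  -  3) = 16635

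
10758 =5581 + 5177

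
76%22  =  10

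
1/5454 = 1/5454 = 0.00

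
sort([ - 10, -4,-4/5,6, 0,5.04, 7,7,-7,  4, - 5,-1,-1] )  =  [-10, - 7, -5, - 4, - 1,-1,-4/5, 0,4,5.04, 6, 7, 7]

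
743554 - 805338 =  - 61784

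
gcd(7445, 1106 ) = 1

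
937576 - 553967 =383609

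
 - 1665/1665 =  - 1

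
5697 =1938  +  3759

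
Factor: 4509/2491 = 3^3*47^(-1)*53^ (-1 )*167^1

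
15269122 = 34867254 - 19598132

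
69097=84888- 15791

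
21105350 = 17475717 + 3629633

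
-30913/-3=10304+1/3=10304.33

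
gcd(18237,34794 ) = 3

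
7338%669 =648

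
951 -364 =587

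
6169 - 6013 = 156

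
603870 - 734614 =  - 130744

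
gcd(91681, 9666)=1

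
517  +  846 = 1363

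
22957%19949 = 3008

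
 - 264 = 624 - 888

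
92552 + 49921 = 142473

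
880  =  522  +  358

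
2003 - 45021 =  - 43018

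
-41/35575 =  - 41/35575 = - 0.00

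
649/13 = 49 + 12/13 = 49.92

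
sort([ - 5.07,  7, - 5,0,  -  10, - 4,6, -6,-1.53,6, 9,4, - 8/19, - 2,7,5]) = [ - 10, - 6, - 5.07,-5 , - 4 , - 2, - 1.53, - 8/19,0,4,5, 6,6,  7,7, 9 ] 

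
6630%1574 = 334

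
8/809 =8/809=0.01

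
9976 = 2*4988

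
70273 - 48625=21648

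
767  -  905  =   - 138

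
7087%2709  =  1669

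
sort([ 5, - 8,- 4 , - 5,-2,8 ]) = [  -  8, - 5, - 4, - 2,5,8] 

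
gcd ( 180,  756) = 36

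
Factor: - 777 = -3^1*7^1*37^1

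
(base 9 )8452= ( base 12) 370b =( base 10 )6203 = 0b1100000111011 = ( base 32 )61r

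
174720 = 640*273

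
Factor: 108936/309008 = 2^( - 1)*3^2*7^( - 1)* 17^1*31^ ( - 1) = 153/434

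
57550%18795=1165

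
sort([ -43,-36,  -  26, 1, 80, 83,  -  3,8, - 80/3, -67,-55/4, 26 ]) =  [ - 67, - 43 , - 36, - 80/3, - 26, - 55/4, - 3, 1,8, 26,80,83 ]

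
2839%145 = 84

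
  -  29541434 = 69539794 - 99081228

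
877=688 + 189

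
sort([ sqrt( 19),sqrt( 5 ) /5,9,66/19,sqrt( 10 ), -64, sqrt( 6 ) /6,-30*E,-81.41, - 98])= [-98,-30*E,-81.41, - 64,sqrt (6)/6,sqrt( 5 ) /5,sqrt(10), 66/19,sqrt( 19), 9] 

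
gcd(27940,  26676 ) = 4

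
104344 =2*52172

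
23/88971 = 23/88971 = 0.00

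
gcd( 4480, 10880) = 640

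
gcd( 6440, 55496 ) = 56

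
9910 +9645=19555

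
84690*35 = 2964150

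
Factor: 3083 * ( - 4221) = - 3^2 * 7^1*67^1*3083^1  =  - 13013343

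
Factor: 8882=2^1*4441^1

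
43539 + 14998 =58537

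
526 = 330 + 196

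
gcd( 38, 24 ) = 2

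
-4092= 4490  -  8582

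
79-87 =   -  8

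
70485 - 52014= 18471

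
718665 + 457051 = 1175716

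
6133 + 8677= 14810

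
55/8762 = 55/8762 = 0.01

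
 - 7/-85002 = 7/85002= 0.00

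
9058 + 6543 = 15601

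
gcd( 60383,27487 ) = 1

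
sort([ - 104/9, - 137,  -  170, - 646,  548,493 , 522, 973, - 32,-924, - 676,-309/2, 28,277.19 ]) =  [ - 924,- 676, - 646, - 170, -309/2, - 137,-32, - 104/9,28, 277.19,  493,522,  548,973]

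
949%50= 49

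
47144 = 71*664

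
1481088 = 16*92568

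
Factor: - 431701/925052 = -2^( - 2) * 281^ ( - 1)*433^1*823^( - 1)*997^1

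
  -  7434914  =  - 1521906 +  - 5913008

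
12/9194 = 6/4597 = 0.00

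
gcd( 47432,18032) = 392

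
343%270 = 73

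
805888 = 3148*256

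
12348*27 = 333396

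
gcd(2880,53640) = 360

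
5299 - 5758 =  - 459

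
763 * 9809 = 7484267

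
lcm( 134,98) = 6566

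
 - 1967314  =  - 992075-975239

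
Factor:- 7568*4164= - 31513152 = -2^6*3^1*11^1*43^1*347^1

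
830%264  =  38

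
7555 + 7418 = 14973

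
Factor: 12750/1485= 850/99 = 2^1 * 3^( - 2 )*5^2  *11^( - 1 ) *17^1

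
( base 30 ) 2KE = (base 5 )34124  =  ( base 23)4CM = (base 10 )2414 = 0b100101101110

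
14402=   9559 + 4843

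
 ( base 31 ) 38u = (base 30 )3fb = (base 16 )c59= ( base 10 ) 3161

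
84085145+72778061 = 156863206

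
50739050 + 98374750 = 149113800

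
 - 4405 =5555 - 9960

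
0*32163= 0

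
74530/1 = 74530 =74530.00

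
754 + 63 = 817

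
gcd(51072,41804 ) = 28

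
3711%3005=706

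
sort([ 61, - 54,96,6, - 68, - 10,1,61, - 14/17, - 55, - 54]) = [ - 68, - 55,- 54, - 54, - 10,- 14/17,  1,6,61, 61,96]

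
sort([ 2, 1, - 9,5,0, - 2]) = [-9, - 2,0, 1, 2 , 5]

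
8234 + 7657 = 15891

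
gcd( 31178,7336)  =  1834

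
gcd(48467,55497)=1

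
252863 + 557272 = 810135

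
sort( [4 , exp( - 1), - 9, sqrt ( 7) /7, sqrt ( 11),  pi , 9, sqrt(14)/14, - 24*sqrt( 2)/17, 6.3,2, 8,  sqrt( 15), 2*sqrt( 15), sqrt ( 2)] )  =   [ - 9, - 24*sqrt(2 ) /17, sqrt(14 )/14,exp ( - 1 ), sqrt( 7)/7, sqrt( 2), 2,pi, sqrt( 11),sqrt(15 ), 4,6.3,2*sqrt ( 15), 8,9 ] 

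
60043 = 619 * 97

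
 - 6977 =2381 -9358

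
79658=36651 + 43007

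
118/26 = 59/13 = 4.54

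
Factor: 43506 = 2^1*3^2*2417^1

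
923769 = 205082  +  718687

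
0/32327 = 0 = 0.00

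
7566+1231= 8797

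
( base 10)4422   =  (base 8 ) 10506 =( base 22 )930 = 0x1146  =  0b1000101000110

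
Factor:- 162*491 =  - 79542 =-2^1*3^4*491^1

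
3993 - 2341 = 1652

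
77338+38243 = 115581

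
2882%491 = 427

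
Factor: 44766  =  2^1*3^3*829^1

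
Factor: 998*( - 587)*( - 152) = 2^4*19^1*499^1 * 587^1 = 89045552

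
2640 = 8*330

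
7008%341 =188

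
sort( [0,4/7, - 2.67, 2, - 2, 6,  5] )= [-2.67, - 2, 0, 4/7,  2 , 5, 6] 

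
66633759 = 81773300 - 15139541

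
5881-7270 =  - 1389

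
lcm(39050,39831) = 1991550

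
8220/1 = 8220 = 8220.00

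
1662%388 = 110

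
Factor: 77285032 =2^3 * 11^1*878239^1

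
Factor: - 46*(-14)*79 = 2^2*7^1 * 23^1*79^1 = 50876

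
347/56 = 6+ 11/56 = 6.20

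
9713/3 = 9713/3 = 3237.67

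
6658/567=11 + 421/567  =  11.74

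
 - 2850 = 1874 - 4724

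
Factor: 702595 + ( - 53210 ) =649385 =5^1*11^1*11807^1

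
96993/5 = 19398 + 3/5 =19398.60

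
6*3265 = 19590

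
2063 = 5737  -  3674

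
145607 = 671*217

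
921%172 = 61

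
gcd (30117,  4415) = 1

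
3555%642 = 345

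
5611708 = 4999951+611757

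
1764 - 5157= - 3393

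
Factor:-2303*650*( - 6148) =2^3*5^2 *7^2*13^1*29^1 * 47^1*53^1  =  9203248600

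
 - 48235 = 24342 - 72577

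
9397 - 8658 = 739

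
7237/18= 402 + 1/18 = 402.06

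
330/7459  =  330/7459 = 0.04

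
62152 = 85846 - 23694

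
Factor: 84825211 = 84825211^1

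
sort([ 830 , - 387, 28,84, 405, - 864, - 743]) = [ - 864, - 743, - 387,  28,  84,  405, 830]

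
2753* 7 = 19271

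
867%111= 90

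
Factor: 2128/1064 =2^1 = 2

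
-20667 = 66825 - 87492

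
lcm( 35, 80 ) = 560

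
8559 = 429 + 8130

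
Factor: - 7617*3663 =-3^3 * 11^1 * 37^1*2539^1  =  -27901071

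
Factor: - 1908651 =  - 3^1*636217^1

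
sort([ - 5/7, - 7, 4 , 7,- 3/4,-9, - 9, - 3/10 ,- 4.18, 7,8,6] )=[ - 9, - 9,  -  7, - 4.18, - 3/4,- 5/7,-3/10, 4, 6,7,7, 8 ]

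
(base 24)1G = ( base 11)37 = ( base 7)55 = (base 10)40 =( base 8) 50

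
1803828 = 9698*186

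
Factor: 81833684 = 2^2*19^1*83^1*12973^1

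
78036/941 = 82+874/941 = 82.93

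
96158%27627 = 13277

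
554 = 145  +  409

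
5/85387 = 5/85387 = 0.00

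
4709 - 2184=2525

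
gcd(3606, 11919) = 3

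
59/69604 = 59/69604 = 0.00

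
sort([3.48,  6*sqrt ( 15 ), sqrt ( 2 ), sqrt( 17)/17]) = [ sqrt (17 )/17,  sqrt( 2 ),3.48, 6*sqrt( 15) ]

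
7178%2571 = 2036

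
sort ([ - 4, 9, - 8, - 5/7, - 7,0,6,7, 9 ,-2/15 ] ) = [-8,-7, - 4,-5/7,-2/15,0,6,7, 9, 9]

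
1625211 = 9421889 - 7796678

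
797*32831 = 26166307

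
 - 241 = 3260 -3501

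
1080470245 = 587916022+492554223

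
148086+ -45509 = 102577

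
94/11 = 94/11 = 8.55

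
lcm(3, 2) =6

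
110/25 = 4 + 2/5 = 4.40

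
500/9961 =500/9961 = 0.05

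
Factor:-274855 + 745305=470450 = 2^1*5^2*97^2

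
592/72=8 + 2/9 = 8.22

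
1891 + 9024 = 10915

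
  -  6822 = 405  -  7227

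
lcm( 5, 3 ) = 15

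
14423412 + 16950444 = 31373856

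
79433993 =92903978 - 13469985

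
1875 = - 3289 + 5164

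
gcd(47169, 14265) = 9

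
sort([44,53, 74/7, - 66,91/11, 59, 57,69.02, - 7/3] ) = [ - 66,  -  7/3,91/11, 74/7,44,53, 57,59,  69.02 ] 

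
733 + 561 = 1294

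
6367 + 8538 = 14905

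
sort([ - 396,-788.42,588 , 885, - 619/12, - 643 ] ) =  [ - 788.42, - 643, - 396, - 619/12 , 588,885]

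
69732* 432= 30124224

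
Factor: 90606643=29^1*3124367^1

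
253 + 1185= 1438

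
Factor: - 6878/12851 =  - 2^1*19^1*71^( - 1) = - 38/71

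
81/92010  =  27/30670 = 0.00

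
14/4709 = 14/4709 = 0.00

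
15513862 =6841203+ 8672659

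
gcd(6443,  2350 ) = 1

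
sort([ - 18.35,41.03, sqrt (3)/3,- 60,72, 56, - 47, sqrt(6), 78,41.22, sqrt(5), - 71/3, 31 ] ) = [ - 60, - 47, - 71/3, - 18.35,sqrt(3)/3, sqrt(5), sqrt( 6 ),  31, 41.03,  41.22, 56,  72, 78 ] 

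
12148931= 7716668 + 4432263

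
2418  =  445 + 1973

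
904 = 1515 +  - 611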